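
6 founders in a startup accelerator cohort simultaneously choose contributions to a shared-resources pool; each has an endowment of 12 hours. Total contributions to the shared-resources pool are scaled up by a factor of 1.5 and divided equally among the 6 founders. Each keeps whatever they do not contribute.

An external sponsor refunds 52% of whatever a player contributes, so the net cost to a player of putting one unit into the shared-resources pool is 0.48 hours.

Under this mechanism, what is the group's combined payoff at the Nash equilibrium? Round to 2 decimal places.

Even with the mechanism, each unit contributed returns only (1.5/6) / 0.48 = 0.5208 per unit of net cost, so contributing nothing is still dominant.
Everyone keeps their endowment and the group total is 6 × 12 = 72.

72.00 hours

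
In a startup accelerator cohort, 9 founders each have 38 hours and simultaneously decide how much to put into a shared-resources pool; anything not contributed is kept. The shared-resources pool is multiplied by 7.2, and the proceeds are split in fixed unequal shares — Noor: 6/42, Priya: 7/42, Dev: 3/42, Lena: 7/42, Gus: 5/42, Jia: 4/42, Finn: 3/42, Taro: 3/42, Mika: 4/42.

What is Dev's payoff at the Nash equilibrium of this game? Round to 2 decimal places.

Each unit j contributes comes back to j as 7.2 × (j's share), so j prefers to contribute only if that share exceeds 1/7.2 = 0.1389; otherwise keeping the unit dominates.
The shares above 0.1389 belong to Noor, Priya and Lena, contributing 38 each; the remaining 6 contribute 0. Total contributed: 114.
Dev keeps 38 and receives 7.2 × 114 × 3/42 = 58.63 from the shared-resources pool, for a payoff of 96.63.

96.63 hours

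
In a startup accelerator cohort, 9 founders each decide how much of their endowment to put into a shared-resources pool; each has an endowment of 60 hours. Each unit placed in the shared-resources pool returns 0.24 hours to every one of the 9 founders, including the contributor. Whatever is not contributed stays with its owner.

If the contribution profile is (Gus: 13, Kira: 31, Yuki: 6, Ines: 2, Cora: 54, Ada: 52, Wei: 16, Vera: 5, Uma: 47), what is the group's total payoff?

Total contributed: 13 + 31 + 6 + 2 + 54 + 52 + 16 + 5 + 47 = 226; total kept: 9 × 60 − 226 = 314.
The shared-resources pool pays out 0.24 × 9 × 226 = 488.16 in aggregate.
Group total = 314 + 488.16 = 802.16.

802.16 hours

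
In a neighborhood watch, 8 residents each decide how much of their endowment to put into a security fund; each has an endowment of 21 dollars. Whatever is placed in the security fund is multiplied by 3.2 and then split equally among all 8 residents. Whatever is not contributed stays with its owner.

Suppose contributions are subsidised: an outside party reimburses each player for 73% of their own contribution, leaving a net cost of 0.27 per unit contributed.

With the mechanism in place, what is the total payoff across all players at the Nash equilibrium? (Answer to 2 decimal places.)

660.24 dollars

With the mechanism, a contributed unit returns (3.2/8) / 0.27 = 1.4815 per unit of net cost to the contributor — now above 1 — so contributing fully is weakly dominant for every player.
So the Nash equilibrium is full contribution by all 8; the group earns 8 × (21 × 0.73 + 3.2 × 21) = 660.24.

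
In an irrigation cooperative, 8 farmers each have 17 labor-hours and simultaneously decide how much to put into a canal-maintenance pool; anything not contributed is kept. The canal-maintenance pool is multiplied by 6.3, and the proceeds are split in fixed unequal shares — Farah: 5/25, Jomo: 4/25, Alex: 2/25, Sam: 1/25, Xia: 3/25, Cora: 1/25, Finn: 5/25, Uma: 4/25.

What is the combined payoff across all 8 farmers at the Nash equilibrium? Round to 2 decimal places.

Player j's private return per contributed unit is 6.3 × (j's share). Contributing is weakly dominant for j when that share is at least 1/6.3 = 0.1587, and contributing 0 is dominant otherwise.
Farah, Jomo, Finn and Uma clear that bar, contributing 17 each; the remaining 4 contribute 0. Total contributed: 68.
The canal-maintenance pool pays out 6.3 × 68 = 428.40 in total (split across the unequal shares, but the aggregate is all that matters for the group sum).
The 4 free-riders keep 17 each, adding 68. Group total = 68 + 428.40 = 496.40.

496.40 labor-hours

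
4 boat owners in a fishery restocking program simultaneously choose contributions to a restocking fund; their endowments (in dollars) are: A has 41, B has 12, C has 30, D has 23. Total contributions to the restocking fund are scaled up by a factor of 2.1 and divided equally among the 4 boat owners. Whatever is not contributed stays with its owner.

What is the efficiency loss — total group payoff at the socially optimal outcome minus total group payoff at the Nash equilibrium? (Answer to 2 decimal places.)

The private return per contributed unit is 2.1/4 = 0.5250 < 1 for every player regardless of endowment, so the Nash equilibrium is zero contribution and the group total is Σ E_j = 41 + 12 + 30 + 23 = 106.
Each contributed unit returns 2.100 to the group, so the social optimum is full contribution by everyone: group total = 2.100 × 106 = 222.60.
Efficiency loss = (2.100 − 1) × 106 = 116.60.

116.60 dollars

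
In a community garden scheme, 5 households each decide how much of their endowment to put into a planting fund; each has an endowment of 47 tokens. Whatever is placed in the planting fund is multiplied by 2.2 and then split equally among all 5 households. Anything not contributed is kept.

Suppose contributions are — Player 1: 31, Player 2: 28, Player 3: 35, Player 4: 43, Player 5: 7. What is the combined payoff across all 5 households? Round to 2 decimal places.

407.80 tokens

Total contributed: 31 + 28 + 35 + 43 + 7 = 144; total kept: 5 × 47 − 144 = 91.
The planting fund pays out 2.2 × 144 = 316.80 in aggregate.
Group total = 91 + 316.80 = 407.80.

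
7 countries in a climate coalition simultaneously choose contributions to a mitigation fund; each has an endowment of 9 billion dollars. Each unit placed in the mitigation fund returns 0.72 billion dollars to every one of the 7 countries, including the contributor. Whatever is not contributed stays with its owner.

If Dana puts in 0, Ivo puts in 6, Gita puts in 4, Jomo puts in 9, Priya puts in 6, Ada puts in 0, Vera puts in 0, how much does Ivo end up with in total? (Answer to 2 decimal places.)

Total contributed: 0 + 6 + 4 + 9 + 6 + 0 + 0 = 25.
Each receives 0.72 × 25 = 18.00 from the mitigation fund.
Ivo keeps 9 − 6 = 3, so Ivo's payoff is 3 + 18.00 = 21.00.

21.00 billion dollars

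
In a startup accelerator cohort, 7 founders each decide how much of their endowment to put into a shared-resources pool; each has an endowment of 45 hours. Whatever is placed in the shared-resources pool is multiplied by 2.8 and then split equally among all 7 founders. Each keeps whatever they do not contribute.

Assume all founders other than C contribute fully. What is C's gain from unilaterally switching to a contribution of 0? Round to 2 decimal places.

27.00 hours

Switching from a contribution of 45 to 0 lets C keep an extra 45 hours, but lowers the shared-resources pool by 45, which costs C their own share of that drop: 2.8/7 × 45 = 18.00.
Net gain = 45 − 18.00 = 27.00. The private return per contributed unit (0.4000) is below 1, so free-riding is indeed the best response regardless of what the others do.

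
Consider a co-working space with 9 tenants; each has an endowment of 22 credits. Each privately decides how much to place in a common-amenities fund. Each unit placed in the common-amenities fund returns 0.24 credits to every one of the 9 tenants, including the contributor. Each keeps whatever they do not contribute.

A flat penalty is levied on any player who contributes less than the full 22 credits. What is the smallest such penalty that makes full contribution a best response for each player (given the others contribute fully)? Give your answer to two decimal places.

16.72 credits

Given the others contribute fully, the best deviation is to contribute 0 (any partial contribution still incurs the fine and gives up units whose private return 0.24 is below 1).
Deviating from 22 to 0 saves 22 credits but forfeits the deviator's share of the drop in the common-amenities fund: 0.24 × 22 = 5.28.
So the deviation gain is 22 − 5.28 = 16.72, and the fine must be at least 16.72 credits to wipe it out.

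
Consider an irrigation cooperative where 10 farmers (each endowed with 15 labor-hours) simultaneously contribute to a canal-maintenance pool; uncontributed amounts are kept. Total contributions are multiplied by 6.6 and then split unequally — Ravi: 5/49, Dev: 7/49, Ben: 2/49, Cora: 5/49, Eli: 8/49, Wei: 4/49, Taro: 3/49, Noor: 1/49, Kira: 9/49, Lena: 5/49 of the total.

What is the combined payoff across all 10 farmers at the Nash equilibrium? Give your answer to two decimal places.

318.00 labor-hours

For player j, contributing a unit is worthwhile iff 6.6 × (j's share) ≥ 1, i.e. iff j's share is at least 0.1515.
Eli and Kira clear that bar, contributing 15 each; the remaining 8 contribute 0. Total contributed: 30.
The canal-maintenance pool pays out 6.6 × 30 = 198.00 in total (split across the unequal shares, but the aggregate is all that matters for the group sum).
The 8 free-riders keep 15 each, adding 120. Group total = 120 + 198.00 = 318.00.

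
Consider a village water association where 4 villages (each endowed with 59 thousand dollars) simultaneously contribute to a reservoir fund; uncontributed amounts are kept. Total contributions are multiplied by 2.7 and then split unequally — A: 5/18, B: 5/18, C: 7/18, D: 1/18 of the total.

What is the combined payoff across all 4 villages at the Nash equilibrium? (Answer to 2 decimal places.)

A player with share s gets back 2.7·s per unit contributed, so full contribution is dominant for anyone with s > 1/2.7 = 0.3704 and zero contribution is dominant for anyone below.
Only C (7/18) clears that bar, contributing 59; the remaining 3 contribute 0. Total contributed: 59.
The reservoir fund pays out 2.7 × 59 = 159.30 in total (split across the unequal shares, but the aggregate is all that matters for the group sum).
The 3 free-riders keep 59 each, adding 177. Group total = 177 + 159.30 = 336.30.

336.30 thousand dollars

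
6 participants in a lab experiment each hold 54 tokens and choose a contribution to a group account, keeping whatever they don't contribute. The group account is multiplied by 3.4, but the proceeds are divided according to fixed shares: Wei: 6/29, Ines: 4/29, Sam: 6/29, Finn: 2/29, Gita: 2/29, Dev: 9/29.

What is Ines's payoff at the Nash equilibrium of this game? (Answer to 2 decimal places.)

A player with share s gets back 3.4·s per unit contributed, so full contribution is dominant for anyone with s > 1/3.4 = 0.2941 and zero contribution is dominant for anyone below.
The only share above 0.2941 is Dev's 9/29, contributing 54; the remaining 5 contribute 0. Total contributed: 54.
Ines keeps 54 and receives 3.4 × 54 × 4/29 = 25.32 from the group account, for a payoff of 79.32.

79.32 tokens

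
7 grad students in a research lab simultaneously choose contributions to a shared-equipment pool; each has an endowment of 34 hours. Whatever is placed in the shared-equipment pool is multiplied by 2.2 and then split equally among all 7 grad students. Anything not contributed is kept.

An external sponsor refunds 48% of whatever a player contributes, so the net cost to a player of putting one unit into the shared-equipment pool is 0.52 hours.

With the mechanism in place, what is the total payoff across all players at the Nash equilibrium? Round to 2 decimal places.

238.00 hours

The effective private return is (2.2/7) / 0.52 = 0.6044, which is still under 1, so the mechanism doesn't change anyone's dominant strategy: zero contribution.
Everyone keeps their endowment and the group total is 7 × 34 = 238.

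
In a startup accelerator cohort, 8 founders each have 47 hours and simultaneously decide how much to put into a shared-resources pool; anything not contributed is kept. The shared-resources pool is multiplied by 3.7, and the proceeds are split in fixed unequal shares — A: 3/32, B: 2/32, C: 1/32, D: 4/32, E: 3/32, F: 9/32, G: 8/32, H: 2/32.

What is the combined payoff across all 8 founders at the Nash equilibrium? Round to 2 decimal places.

502.90 hours

Player j's private return per contributed unit is 3.7 × (j's share). Contributing is weakly dominant for j when that share is at least 1/3.7 = 0.2703, and contributing 0 is dominant otherwise.
Only F (9/32) clears that bar, contributing 47; the remaining 7 contribute 0. Total contributed: 47.
The shared-resources pool pays out 3.7 × 47 = 173.90 in total (split across the unequal shares, but the aggregate is all that matters for the group sum).
The 7 free-riders keep 47 each, adding 329. Group total = 329 + 173.90 = 502.90.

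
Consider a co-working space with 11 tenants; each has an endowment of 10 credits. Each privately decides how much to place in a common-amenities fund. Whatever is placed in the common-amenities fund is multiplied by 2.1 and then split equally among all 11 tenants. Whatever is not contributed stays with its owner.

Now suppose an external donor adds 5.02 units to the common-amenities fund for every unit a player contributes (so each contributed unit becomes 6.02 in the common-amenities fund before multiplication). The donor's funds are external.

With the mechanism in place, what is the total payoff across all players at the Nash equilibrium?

The effective private return per unit is now 2.1 × 6.02 / 11 = 1.1493 > 1, so every player's dominant strategy flips to full contribution.
At the Nash equilibrium everyone contributes 10. Group total payoff = 2.1 × 6.02 × 110 = 1390.62.

1390.62 credits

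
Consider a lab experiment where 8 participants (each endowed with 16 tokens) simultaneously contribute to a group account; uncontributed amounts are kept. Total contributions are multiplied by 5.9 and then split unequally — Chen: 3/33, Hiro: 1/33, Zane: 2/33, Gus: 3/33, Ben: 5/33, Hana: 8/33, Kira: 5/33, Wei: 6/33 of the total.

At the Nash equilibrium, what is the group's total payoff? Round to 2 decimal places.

Each unit j contributes comes back to j as 5.9 × (j's share), so j prefers to contribute only if that share exceeds 1/5.9 = 0.1695; otherwise keeping the unit dominates.
Hana and Wei are above the threshold, contributing 16 each; the remaining 6 contribute 0. Total contributed: 32.
The group account pays out 5.9 × 32 = 188.80 in total (split across the unequal shares, but the aggregate is all that matters for the group sum).
The 6 free-riders keep 16 each, adding 96. Group total = 96 + 188.80 = 284.80.

284.80 tokens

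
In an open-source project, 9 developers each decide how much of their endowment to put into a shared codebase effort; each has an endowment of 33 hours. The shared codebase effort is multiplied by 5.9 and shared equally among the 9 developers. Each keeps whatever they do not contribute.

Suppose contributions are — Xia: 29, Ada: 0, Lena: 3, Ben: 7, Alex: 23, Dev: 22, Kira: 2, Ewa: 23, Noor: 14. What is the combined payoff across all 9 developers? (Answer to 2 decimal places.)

899.70 hours

Total contributed: 29 + 0 + 3 + 7 + 23 + 22 + 2 + 23 + 14 = 123; total kept: 9 × 33 − 123 = 174.
The shared codebase effort pays out 5.9 × 123 = 725.70 in aggregate.
Group total = 174 + 725.70 = 899.70.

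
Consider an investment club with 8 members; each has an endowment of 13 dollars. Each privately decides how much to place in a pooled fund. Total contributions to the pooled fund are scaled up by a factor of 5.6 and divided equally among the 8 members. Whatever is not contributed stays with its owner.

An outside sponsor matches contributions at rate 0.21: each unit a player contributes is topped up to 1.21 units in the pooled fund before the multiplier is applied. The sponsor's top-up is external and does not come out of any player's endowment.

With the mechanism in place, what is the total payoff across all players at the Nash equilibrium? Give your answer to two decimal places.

The effective private return is 5.6 × 1.21 / 8 = 0.8470, which is still under 1, so the mechanism doesn't change anyone's dominant strategy: zero contribution.
At the Nash equilibrium no one contributes; group total payoff = 8 × 13 = 104.

104.00 dollars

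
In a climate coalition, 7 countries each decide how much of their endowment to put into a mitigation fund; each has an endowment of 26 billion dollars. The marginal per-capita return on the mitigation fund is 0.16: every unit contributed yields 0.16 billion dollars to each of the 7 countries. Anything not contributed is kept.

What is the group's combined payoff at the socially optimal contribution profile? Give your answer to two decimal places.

Each contributed unit returns 1.120 to the group as a whole (0.16 to each of 7 players), which exceeds 1, so the social optimum is full contribution: group total = 1.120 × 182 = 203.84.

203.84 billion dollars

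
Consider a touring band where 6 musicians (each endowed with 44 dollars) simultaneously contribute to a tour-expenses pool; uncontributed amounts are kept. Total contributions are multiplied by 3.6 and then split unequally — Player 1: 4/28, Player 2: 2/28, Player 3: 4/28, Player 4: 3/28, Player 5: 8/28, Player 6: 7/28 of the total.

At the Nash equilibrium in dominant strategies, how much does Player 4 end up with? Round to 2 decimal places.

60.97 dollars

Player j's private return per contributed unit is 3.6 × (j's share). Contributing is weakly dominant for j when that share is at least 1/3.6 = 0.2778, and contributing 0 is dominant otherwise.
Player 5 alone (share 8/28) is above the threshold, contributing 44; the remaining 5 contribute 0. Total contributed: 44.
Player 4 keeps 44 and receives 3.6 × 44 × 3/28 = 16.97 from the tour-expenses pool, for a payoff of 60.97.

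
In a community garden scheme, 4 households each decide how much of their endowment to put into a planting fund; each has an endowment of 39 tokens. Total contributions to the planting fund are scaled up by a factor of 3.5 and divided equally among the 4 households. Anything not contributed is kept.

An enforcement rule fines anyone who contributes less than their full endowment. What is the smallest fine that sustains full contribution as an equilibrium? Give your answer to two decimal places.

Given the others contribute fully, the best deviation is to contribute 0 (any partial contribution still incurs the fine and gives up units whose private return 0.8750 is below 1).
Deviating from 39 to 0 saves 39 tokens but forfeits the deviator's share of the drop in the planting fund: 3.5/4 × 39 = 34.12.
So the deviation gain is 39 − 34.12 = 4.88, and the fine must be at least 4.88 tokens to wipe it out.

4.88 tokens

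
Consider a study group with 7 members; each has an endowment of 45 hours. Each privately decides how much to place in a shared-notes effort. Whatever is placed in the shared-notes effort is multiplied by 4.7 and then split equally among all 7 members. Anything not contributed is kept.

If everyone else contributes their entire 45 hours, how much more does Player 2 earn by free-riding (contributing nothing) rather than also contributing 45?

Switching from a contribution of 45 to 0 lets Player 2 keep an extra 45 hours, but lowers the shared-notes effort by 45, which costs Player 2 their own share of that drop: 4.7/7 × 45 = 30.21.
Net gain = 45 − 30.21 = 14.79. The private return per contributed unit (0.6714) is below 1, so free-riding is indeed the best response regardless of what the others do.

14.79 hours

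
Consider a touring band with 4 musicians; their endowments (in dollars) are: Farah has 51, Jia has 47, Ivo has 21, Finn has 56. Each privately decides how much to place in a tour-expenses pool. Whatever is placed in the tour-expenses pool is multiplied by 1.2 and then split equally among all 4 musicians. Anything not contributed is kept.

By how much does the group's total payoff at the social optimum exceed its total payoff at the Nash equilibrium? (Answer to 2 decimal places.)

The private return per contributed unit is 1.2/4 = 0.3000 < 1 for every player regardless of endowment, so the Nash equilibrium is zero contribution and the group total is Σ E_j = 51 + 47 + 21 + 56 = 175.
Each contributed unit returns 1.200 to the group, so the social optimum is full contribution by everyone: group total = 1.200 × 175 = 210.00.
Efficiency loss = (1.200 − 1) × 175 = 35.00.

35.00 dollars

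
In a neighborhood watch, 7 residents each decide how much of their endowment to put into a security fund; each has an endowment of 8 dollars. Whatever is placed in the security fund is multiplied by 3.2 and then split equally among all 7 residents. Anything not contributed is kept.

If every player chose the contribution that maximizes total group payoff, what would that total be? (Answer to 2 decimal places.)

179.20 dollars

Each contributed unit returns 3.200 to the group as a whole (0.4571 to each of 7 players), which exceeds 1, so the social optimum is full contribution: group total = 3.200 × 56 = 179.20.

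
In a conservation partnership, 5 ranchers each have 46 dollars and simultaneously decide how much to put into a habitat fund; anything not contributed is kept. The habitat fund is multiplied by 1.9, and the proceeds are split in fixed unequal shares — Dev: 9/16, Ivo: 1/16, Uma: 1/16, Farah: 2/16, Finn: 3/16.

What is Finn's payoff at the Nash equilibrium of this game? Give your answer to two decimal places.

A player with share s gets back 1.9·s per unit contributed, so full contribution is dominant for anyone with s > 1/1.9 = 0.5263 and zero contribution is dominant for anyone below.
Only Dev (9/16) clears that bar, contributing 46; the remaining 4 contribute 0. Total contributed: 46.
Finn keeps 46 and receives 1.9 × 46 × 3/16 = 16.39 from the habitat fund, for a payoff of 62.39.

62.39 dollars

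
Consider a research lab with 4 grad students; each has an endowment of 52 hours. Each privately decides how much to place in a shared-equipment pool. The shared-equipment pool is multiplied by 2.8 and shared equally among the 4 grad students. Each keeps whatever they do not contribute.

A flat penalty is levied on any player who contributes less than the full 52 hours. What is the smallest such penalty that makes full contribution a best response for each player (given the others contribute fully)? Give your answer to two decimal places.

Given the others contribute fully, the best deviation is to contribute 0 (any partial contribution still incurs the fine and gives up units whose private return 0.7000 is below 1).
Deviating from 52 to 0 saves 52 hours but forfeits the deviator's share of the drop in the shared-equipment pool: 2.8/4 × 52 = 36.40.
So the deviation gain is 52 − 36.40 = 15.60, and the fine must be at least 15.60 hours to wipe it out.

15.60 hours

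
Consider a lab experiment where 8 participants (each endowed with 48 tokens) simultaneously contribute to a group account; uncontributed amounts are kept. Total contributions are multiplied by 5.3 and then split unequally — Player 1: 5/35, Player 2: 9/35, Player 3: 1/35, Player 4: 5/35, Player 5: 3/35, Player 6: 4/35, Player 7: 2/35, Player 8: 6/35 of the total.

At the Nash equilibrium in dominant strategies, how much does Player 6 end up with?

77.07 tokens

Each unit j contributes comes back to j as 5.3 × (j's share), so j prefers to contribute only if that share exceeds 1/5.3 = 0.1887; otherwise keeping the unit dominates.
Only Player 2 (9/35) clears that bar, contributing 48; the remaining 7 contribute 0. Total contributed: 48.
Player 6 keeps 48 and receives 5.3 × 48 × 4/35 = 29.07 from the group account, for a payoff of 77.07.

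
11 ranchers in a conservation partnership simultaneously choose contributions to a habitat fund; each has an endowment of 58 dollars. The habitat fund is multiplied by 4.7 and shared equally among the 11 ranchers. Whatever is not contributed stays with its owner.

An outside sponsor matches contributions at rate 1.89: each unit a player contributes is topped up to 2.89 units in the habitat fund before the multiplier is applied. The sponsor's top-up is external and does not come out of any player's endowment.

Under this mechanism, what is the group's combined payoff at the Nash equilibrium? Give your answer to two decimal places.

The effective private return per unit is now 4.7 × 2.89 / 11 = 1.2348 > 1, so every player's dominant strategy flips to full contribution.
So the Nash equilibrium is full contribution by all 11; the group earns 4.7 × 2.89 × 638 = 8665.95.

8665.95 dollars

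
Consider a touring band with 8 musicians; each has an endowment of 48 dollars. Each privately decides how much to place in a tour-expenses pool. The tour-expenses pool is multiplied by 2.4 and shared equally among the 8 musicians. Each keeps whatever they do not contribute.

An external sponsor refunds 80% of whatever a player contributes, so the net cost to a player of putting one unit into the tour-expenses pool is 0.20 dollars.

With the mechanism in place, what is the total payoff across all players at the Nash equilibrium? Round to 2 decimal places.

The effective private return per unit is now (2.4/8) / 0.20 = 1.5000 > 1, so every player's dominant strategy flips to full contribution.
So the Nash equilibrium is full contribution by all 8; the group earns 8 × (48 × 0.80 + 2.4 × 48) = 1228.80.

1228.80 dollars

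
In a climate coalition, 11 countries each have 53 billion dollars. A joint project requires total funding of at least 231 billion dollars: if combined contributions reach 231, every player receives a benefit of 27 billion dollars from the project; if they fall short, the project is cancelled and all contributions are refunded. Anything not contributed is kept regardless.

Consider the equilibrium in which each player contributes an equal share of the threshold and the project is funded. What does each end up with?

59 billion dollars

Equal share of the threshold: 231/11 = 21.
At this profile no one gains by cutting their contribution: any cut drops the total below 231, the project is cancelled, contributions are refunded, and the deviator ends with 53, which is less than 53 − 21 + 27 = 59. Contributing more than 21 just wastes the excess. So contributing exactly 21 is a best response.
Each player's payoff: 53 − 21 + 27 = 59.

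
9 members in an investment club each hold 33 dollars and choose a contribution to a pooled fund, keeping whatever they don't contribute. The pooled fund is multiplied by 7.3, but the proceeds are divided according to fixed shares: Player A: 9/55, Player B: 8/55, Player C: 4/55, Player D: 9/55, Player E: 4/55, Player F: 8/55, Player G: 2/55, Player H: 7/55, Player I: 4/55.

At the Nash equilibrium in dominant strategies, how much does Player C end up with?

103.08 dollars

For player j, contributing a unit is worthwhile iff 7.3 × (j's share) ≥ 1, i.e. iff j's share is at least 0.1370.
Player A, Player B, Player D and Player F clear that bar, contributing 33 each; the remaining 5 contribute 0. Total contributed: 132.
Player C keeps 33 and receives 7.3 × 132 × 4/55 = 70.08 from the pooled fund, for a payoff of 103.08.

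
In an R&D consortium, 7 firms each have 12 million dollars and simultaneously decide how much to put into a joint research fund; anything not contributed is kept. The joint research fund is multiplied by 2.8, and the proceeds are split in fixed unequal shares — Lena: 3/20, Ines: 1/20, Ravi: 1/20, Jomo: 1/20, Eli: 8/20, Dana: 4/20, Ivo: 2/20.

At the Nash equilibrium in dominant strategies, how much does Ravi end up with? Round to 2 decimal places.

A player with share s gets back 2.8·s per unit contributed, so full contribution is dominant for anyone with s > 1/2.8 = 0.3571 and zero contribution is dominant for anyone below.
Only Eli (8/20) clears that bar, contributing 12; the remaining 6 contribute 0. Total contributed: 12.
Ravi keeps 12 and receives 2.8 × 12 × 1/20 = 1.68 from the joint research fund, for a payoff of 13.68.

13.68 million dollars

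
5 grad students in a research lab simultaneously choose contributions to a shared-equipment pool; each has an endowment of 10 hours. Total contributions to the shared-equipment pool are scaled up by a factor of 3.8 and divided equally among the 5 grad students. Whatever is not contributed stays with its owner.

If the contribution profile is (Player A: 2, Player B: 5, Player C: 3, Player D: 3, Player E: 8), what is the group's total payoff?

108.80 hours

Total contributed: 2 + 5 + 3 + 3 + 8 = 21; total kept: 5 × 10 − 21 = 29.
The shared-equipment pool pays out 3.8 × 21 = 79.80 in aggregate.
Group total = 29 + 79.80 = 108.80.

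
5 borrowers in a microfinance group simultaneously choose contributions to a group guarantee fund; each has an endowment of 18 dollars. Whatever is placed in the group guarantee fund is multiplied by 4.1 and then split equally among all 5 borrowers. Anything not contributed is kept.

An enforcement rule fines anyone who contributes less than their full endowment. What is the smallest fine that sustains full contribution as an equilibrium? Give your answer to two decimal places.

Given the others contribute fully, the best deviation is to contribute 0 (any partial contribution still incurs the fine and gives up units whose private return 0.8200 is below 1).
Deviating from 18 to 0 saves 18 dollars but forfeits the deviator's share of the drop in the group guarantee fund: 4.1/5 × 18 = 14.76.
So the deviation gain is 18 − 14.76 = 3.24, and the fine must be at least 3.24 dollars to wipe it out.

3.24 dollars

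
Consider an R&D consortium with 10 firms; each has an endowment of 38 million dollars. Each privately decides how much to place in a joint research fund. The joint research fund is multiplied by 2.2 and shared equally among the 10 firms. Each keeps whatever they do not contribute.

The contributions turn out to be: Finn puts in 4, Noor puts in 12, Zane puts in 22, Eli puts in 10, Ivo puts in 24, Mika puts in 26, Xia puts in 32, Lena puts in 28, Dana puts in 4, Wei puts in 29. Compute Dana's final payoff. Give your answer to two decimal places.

76.02 million dollars

Total contributed: 4 + 12 + 22 + 10 + 24 + 26 + 32 + 28 + 4 + 29 = 191.
Each receives 2.2 × 191 / 10 = 42.02 from the joint research fund.
Dana keeps 38 − 4 = 34, so Dana's payoff is 34 + 42.02 = 76.02.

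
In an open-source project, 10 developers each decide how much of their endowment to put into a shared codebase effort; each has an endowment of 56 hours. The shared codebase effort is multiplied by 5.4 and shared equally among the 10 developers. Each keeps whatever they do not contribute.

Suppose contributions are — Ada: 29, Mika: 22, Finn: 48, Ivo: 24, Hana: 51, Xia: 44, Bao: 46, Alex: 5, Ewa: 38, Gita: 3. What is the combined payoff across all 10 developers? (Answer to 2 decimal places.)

1924.00 hours

Total contributed: 29 + 22 + 48 + 24 + 51 + 44 + 46 + 5 + 38 + 3 = 310; total kept: 10 × 56 − 310 = 250.
The shared codebase effort pays out 5.4 × 310 = 1674.00 in aggregate.
Group total = 250 + 1674.00 = 1924.00.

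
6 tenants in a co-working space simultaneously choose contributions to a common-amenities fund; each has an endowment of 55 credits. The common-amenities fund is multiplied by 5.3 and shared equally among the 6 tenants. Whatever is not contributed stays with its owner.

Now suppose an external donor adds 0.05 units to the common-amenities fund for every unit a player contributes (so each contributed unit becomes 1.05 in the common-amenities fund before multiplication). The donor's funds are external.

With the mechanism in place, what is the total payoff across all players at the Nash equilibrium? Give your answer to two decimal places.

330.00 credits

Even with the mechanism, each unit contributed returns only 5.3 × 1.05 / 6 = 0.9275 per unit of net cost, so contributing nothing is still dominant.
Everyone keeps their endowment and the group total is 6 × 55 = 330.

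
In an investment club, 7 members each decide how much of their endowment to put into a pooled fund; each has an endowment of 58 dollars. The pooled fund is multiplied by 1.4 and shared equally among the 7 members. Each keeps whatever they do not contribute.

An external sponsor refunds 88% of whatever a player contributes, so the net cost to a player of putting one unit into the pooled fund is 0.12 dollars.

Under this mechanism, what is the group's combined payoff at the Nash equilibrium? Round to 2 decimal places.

The effective private return per unit is now (1.4/7) / 0.12 = 1.6667 > 1, so every player's dominant strategy flips to full contribution.
At the Nash equilibrium everyone contributes 58. Group total payoff = 7 × (58 × 0.88 + 1.4 × 58) = 925.68.

925.68 dollars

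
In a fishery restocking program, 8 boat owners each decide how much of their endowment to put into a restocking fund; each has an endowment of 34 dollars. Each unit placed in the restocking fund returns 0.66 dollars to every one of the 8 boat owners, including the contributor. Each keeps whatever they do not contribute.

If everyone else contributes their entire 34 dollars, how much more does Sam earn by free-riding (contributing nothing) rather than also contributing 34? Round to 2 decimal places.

11.56 dollars

Switching from a contribution of 34 to 0 lets Sam keep an extra 34 dollars, but lowers the restocking fund by 34, which costs Sam their own share of that drop: 0.66 × 34 = 22.44.
Net gain = 34 − 22.44 = 11.56. The private return per contributed unit (0.66) is below 1, so free-riding is indeed the best response regardless of what the others do.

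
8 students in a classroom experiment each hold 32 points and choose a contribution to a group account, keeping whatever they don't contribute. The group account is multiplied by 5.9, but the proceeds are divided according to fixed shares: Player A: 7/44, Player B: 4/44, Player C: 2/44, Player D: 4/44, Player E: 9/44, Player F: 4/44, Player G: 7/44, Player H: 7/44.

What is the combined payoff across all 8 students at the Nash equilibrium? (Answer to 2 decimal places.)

A player with share s gets back 5.9·s per unit contributed, so full contribution is dominant for anyone with s > 1/5.9 = 0.1695 and zero contribution is dominant for anyone below.
Player E alone (share 9/44) is above the threshold, contributing 32; the remaining 7 contribute 0. Total contributed: 32.
The group account pays out 5.9 × 32 = 188.80 in total (split across the unequal shares, but the aggregate is all that matters for the group sum).
The 7 free-riders keep 32 each, adding 224. Group total = 224 + 188.80 = 412.80.

412.80 points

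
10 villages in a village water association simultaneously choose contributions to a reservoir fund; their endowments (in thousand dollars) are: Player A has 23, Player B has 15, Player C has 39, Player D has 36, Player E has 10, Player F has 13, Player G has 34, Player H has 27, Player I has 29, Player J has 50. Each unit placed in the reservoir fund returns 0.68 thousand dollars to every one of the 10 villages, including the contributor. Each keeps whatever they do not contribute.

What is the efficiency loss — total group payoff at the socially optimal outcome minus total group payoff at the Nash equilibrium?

The private return per contributed unit is 0.68 < 1 for everyone, so the Nash equilibrium is zero contribution and the group total is Σ E_j = 23 + 15 + 39 + 36 + 10 + 13 + 34 + 27 + 29 + 50 = 276.
Each contributed unit returns 6.800 to the group, so the social optimum is full contribution by everyone: group total = 6.800 × 276 = 1876.80.
Efficiency loss = (6.800 − 1) × 276 = 1600.80.

1600.80 thousand dollars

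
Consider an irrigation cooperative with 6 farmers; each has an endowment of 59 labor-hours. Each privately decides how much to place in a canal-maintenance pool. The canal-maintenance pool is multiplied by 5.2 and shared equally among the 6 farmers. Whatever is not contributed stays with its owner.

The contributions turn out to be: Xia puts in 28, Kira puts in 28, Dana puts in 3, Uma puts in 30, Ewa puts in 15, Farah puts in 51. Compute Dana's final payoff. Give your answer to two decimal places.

190.33 labor-hours

Total contributed: 28 + 28 + 3 + 30 + 15 + 51 = 155.
Each receives 5.2 × 155 / 6 = 134.33 from the canal-maintenance pool.
Dana keeps 59 − 3 = 56, so Dana's payoff is 56 + 134.33 = 190.33.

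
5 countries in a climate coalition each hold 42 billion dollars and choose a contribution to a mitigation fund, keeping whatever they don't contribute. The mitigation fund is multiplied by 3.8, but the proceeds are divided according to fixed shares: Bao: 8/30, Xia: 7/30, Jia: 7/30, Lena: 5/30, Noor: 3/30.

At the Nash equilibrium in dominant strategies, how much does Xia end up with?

79.24 billion dollars

A player with share s gets back 3.8·s per unit contributed, so full contribution is dominant for anyone with s > 1/3.8 = 0.2632 and zero contribution is dominant for anyone below.
Bao alone (share 8/30) is above the threshold, contributing 42; the remaining 4 contribute 0. Total contributed: 42.
Xia keeps 42 and receives 3.8 × 42 × 7/30 = 37.24 from the mitigation fund, for a payoff of 79.24.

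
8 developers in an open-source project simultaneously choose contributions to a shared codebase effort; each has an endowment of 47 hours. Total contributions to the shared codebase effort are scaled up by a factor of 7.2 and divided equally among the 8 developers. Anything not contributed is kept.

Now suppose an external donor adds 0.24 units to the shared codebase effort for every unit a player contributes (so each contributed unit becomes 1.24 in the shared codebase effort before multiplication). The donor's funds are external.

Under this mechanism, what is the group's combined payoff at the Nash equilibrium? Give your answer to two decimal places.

3356.93 hours

With the mechanism, a contributed unit returns 7.2 × 1.24 / 8 = 1.1160 per unit of net cost to the contributor — now above 1 — so contributing fully is weakly dominant for every player.
So the Nash equilibrium is full contribution by all 8; the group earns 7.2 × 1.24 × 376 = 3356.93.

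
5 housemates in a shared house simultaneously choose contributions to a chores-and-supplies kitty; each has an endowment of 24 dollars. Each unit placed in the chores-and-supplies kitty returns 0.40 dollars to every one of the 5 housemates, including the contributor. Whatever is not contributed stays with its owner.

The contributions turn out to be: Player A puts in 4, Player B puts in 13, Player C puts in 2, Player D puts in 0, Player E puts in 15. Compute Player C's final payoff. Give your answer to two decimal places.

Total contributed: 4 + 13 + 2 + 0 + 15 = 34.
Each receives 0.40 × 34 = 13.60 from the chores-and-supplies kitty.
Player C keeps 24 − 2 = 22, so Player C's payoff is 22 + 13.60 = 35.60.

35.60 dollars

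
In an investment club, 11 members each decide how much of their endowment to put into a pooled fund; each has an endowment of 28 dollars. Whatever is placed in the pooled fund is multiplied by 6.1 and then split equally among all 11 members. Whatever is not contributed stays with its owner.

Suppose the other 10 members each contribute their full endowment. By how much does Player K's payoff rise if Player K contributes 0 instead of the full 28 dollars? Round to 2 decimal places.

Switching from a contribution of 28 to 0 lets Player K keep an extra 28 dollars, but lowers the pooled fund by 28, which costs Player K their own share of that drop: 6.1/11 × 28 = 15.53.
Net gain = 28 − 15.53 = 12.47. The private return per contributed unit (0.5545) is below 1, so free-riding is indeed the best response regardless of what the others do.

12.47 dollars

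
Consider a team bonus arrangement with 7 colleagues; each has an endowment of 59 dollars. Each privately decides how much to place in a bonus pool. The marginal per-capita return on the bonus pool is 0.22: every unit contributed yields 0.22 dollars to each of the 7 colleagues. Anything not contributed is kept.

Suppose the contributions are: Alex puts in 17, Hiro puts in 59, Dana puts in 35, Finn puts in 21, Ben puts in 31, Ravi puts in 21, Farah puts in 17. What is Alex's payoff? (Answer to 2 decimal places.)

86.22 dollars

Total contributed: 17 + 59 + 35 + 21 + 31 + 21 + 17 = 201.
Each receives 0.22 × 201 = 44.22 from the bonus pool.
Alex keeps 59 − 17 = 42, so Alex's payoff is 42 + 44.22 = 86.22.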